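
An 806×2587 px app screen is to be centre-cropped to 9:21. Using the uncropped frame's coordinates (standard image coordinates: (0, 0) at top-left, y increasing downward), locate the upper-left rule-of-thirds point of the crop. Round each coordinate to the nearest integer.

x = 269 px, y = 980 px

806/2587 < 9/21, so the 9:21 crop keeps the full width 806 and trims height to 806 × 21/9 = 1880.67 px.
Top offset = (2587 − 1880.67)/2 = 353.17 px; left offset = 0.
Upper-left is one-third across and one-third down within the crop:
x = 0.00 + 1 × 806.00/3 ≈ 269; y = 353.17 + 1 × 1880.67/3 ≈ 980.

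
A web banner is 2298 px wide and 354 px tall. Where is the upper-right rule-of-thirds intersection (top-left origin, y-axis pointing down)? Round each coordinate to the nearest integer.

x = 1532 px, y = 118 px

The upper-right point sits two-thirds of the way across and one-third of the way down.
x = 2 × 2298/3 ≈ 1532; y = 1 × 354/3 ≈ 118.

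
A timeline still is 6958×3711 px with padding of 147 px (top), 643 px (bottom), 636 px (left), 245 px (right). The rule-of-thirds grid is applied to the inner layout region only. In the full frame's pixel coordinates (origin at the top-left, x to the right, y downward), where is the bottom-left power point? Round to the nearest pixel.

(2662, 2094)

Content width = 6958 − 636 − 245 = 6077 px; content height = 3711 − 147 − 643 = 2921 px.
Bottom-left is one-third across and two-thirds down within the inner layout region.
x = 636 + 1 × 6077/3 = 636 + 2025.67 ≈ 2662
y = 147 + 2 × 2921/3 = 147 + 1947.33 ≈ 2094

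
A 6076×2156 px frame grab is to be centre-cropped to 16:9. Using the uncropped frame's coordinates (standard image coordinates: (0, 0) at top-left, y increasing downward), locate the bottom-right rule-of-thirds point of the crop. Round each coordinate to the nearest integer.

(3677, 1437)

6076/2156 > 16/9, so the 16:9 crop keeps the full height 2156 and trims width to 2156 × 16/9 = 3832.89 px.
Left offset = (6076 − 3832.89)/2 = 1121.56 px; top offset = 0.
Bottom-right is two-thirds across and two-thirds down within the crop:
x = 1121.56 + 2 × 3832.89/3 ≈ 3677; y = 0.00 + 2 × 2156.00/3 ≈ 1437.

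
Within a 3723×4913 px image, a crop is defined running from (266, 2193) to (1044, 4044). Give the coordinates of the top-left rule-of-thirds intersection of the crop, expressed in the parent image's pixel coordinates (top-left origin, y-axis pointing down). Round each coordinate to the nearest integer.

Crop width = 1044 − 266 = 778 px; one third is 259.33 px.
Crop height = 4044 − 2193 = 1851 px; one third is 617.00 px.
The top-left point is one-third across and one-third down within the crop:
x = 266 + 1 × 259.33 ≈ 525; y = 2193 + 1 × 617.00 ≈ 2810.

(525, 2810)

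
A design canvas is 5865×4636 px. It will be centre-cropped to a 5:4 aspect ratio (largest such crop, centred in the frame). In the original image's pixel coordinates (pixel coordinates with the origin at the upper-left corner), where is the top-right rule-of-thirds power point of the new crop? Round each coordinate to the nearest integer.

x = 3898 px, y = 1545 px

5865/4636 > 5/4, so the 5:4 crop keeps the full height 4636 and trims width to 4636 × 5/4 = 5795.00 px.
Left offset = (5865 − 5795.00)/2 = 35.00 px; top offset = 0.
Top-right is two-thirds across and one-third down within the crop:
x = 35.00 + 2 × 5795.00/3 ≈ 3898; y = 0.00 + 1 × 4636.00/3 ≈ 1545.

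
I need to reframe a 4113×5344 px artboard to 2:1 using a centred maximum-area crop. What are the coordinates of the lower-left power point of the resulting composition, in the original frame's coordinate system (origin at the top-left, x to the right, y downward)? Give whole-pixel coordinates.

4113/5344 < 2/1, so the 2:1 crop keeps the full width 4113 and trims height to 4113 × 1/2 = 2056.50 px.
Top offset = (5344 − 2056.50)/2 = 1643.75 px; left offset = 0.
Lower-left is one-third across and two-thirds down within the crop:
x = 0.00 + 1 × 4113.00/3 ≈ 1371; y = 1643.75 + 2 × 2056.50/3 ≈ 3015.

x = 1371 px, y = 3015 px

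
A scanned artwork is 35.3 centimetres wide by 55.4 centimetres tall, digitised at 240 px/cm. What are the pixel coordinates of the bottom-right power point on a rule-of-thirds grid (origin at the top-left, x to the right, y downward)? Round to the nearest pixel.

In pixels the canvas is 35.3 × 240 = 8472 wide and 55.4 × 240 = 13296 tall.
The bottom-right point is two-thirds across and two-thirds down:
x = 2 × 8472/3 ≈ 5648; y = 2 × 13296/3 ≈ 8864.

(5648, 8864)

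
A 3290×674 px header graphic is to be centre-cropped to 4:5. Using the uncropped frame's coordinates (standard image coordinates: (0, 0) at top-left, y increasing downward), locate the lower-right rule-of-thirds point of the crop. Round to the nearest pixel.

x = 1735 px, y = 449 px

3290/674 > 4/5, so the 4:5 crop keeps the full height 674 and trims width to 674 × 4/5 = 539.20 px.
Left offset = (3290 − 539.20)/2 = 1375.40 px; top offset = 0.
Lower-right is two-thirds across and two-thirds down within the crop:
x = 1375.40 + 2 × 539.20/3 ≈ 1735; y = 0.00 + 2 × 674.00/3 ≈ 449.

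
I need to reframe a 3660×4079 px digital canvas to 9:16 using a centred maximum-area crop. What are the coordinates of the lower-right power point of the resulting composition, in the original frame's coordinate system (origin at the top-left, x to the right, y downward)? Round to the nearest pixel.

3660/4079 > 9/16, so the 9:16 crop keeps the full height 4079 and trims width to 4079 × 9/16 = 2294.44 px.
Left offset = (3660 − 2294.44)/2 = 682.78 px; top offset = 0.
Lower-right is two-thirds across and two-thirds down within the crop:
x = 682.78 + 2 × 2294.44/3 ≈ 2212; y = 0.00 + 2 × 4079.00/3 ≈ 2719.

(2212, 2719)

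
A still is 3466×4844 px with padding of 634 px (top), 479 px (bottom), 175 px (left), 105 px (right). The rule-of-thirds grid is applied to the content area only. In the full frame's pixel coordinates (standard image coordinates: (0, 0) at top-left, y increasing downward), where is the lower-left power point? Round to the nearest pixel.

Content width = 3466 − 175 − 105 = 3186 px; content height = 4844 − 634 − 479 = 3731 px.
Lower-left is one-third across and two-thirds down within the content area.
x = 175 + 1 × 3186/3 = 175 + 1062.00 ≈ 1237
y = 634 + 2 × 3731/3 = 634 + 2487.33 ≈ 3121

(1237, 3121)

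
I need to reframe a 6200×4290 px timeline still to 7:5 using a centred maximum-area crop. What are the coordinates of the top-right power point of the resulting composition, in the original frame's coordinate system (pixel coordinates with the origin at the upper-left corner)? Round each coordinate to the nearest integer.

6200/4290 > 7/5, so the 7:5 crop keeps the full height 4290 and trims width to 4290 × 7/5 = 6006.00 px.
Left offset = (6200 − 6006.00)/2 = 97.00 px; top offset = 0.
Top-right is two-thirds across and one-third down within the crop:
x = 97.00 + 2 × 6006.00/3 ≈ 4101; y = 0.00 + 1 × 4290.00/3 ≈ 1430.

(4101, 1430)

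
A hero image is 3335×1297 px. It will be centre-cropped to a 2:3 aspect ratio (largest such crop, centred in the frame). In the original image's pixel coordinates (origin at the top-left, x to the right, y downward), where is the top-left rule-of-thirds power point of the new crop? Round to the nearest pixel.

x = 1523 px, y = 432 px

3335/1297 > 2/3, so the 2:3 crop keeps the full height 1297 and trims width to 1297 × 2/3 = 864.67 px.
Left offset = (3335 − 864.67)/2 = 1235.17 px; top offset = 0.
Top-left is one-third across and one-third down within the crop:
x = 1235.17 + 1 × 864.67/3 ≈ 1523; y = 0.00 + 1 × 1297.00/3 ≈ 432.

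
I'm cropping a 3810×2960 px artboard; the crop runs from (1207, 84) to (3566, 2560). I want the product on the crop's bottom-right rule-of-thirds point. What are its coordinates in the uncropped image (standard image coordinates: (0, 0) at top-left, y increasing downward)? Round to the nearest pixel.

(2780, 1735)

Crop width = 3566 − 1207 = 2359 px; one third is 786.33 px.
Crop height = 2560 − 84 = 2476 px; one third is 825.33 px.
The bottom-right point is two-thirds across and two-thirds down within the crop:
x = 1207 + 2 × 786.33 ≈ 2780; y = 84 + 2 × 825.33 ≈ 1735.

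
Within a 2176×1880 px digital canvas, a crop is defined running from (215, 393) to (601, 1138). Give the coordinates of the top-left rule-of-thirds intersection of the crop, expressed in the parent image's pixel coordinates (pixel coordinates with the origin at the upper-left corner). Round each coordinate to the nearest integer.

x = 344 px, y = 641 px

Crop width = 601 − 215 = 386 px; one third is 128.67 px.
Crop height = 1138 − 393 = 745 px; one third is 248.33 px.
The top-left point is one-third across and one-third down within the crop:
x = 215 + 1 × 128.67 ≈ 344; y = 393 + 1 × 248.33 ≈ 641.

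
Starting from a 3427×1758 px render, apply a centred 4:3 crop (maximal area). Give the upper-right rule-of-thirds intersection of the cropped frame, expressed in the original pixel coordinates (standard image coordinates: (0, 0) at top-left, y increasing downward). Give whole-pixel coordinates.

3427/1758 > 4/3, so the 4:3 crop keeps the full height 1758 and trims width to 1758 × 4/3 = 2344.00 px.
Left offset = (3427 − 2344.00)/2 = 541.50 px; top offset = 0.
Upper-right is two-thirds across and one-third down within the crop:
x = 541.50 + 2 × 2344.00/3 ≈ 2104; y = 0.00 + 1 × 1758.00/3 ≈ 586.

(2104, 586)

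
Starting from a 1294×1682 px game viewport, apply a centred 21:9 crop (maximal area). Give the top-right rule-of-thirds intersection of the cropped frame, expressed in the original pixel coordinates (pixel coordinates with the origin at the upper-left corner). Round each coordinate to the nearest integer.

(863, 749)

1294/1682 < 21/9, so the 21:9 crop keeps the full width 1294 and trims height to 1294 × 9/21 = 554.57 px.
Top offset = (1682 − 554.57)/2 = 563.71 px; left offset = 0.
Top-right is two-thirds across and one-third down within the crop:
x = 0.00 + 2 × 1294.00/3 ≈ 863; y = 563.71 + 1 × 554.57/3 ≈ 749.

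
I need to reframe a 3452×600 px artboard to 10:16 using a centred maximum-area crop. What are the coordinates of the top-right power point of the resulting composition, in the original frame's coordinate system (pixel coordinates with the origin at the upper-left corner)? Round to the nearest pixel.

3452/600 > 10/16, so the 10:16 crop keeps the full height 600 and trims width to 600 × 10/16 = 375.00 px.
Left offset = (3452 − 375.00)/2 = 1538.50 px; top offset = 0.
Top-right is two-thirds across and one-third down within the crop:
x = 1538.50 + 2 × 375.00/3 ≈ 1789; y = 0.00 + 1 × 600.00/3 ≈ 200.

x = 1789 px, y = 200 px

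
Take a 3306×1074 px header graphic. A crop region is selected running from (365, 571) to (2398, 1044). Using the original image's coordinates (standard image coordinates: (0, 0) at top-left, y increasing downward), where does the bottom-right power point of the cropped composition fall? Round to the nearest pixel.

Crop width = 2398 − 365 = 2033 px; one third is 677.67 px.
Crop height = 1044 − 571 = 473 px; one third is 157.67 px.
The bottom-right point is two-thirds across and two-thirds down within the crop:
x = 365 + 2 × 677.67 ≈ 1720; y = 571 + 2 × 157.67 ≈ 886.

(1720, 886)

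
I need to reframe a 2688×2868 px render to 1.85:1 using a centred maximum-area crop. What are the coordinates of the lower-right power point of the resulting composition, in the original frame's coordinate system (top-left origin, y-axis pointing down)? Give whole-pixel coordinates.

2688/2868 < 1.85/1, so the 1.85:1 crop keeps the full width 2688 and trims height to 2688 × 1/1.85 = 1452.97 px.
Top offset = (2868 − 1452.97)/2 = 707.51 px; left offset = 0.
Lower-right is two-thirds across and two-thirds down within the crop:
x = 0.00 + 2 × 2688.00/3 ≈ 1792; y = 707.51 + 2 × 1452.97/3 ≈ 1676.

x = 1792 px, y = 1676 px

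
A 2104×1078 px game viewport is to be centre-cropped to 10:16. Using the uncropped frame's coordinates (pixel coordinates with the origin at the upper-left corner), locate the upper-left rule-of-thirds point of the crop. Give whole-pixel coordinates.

x = 940 px, y = 359 px

2104/1078 > 10/16, so the 10:16 crop keeps the full height 1078 and trims width to 1078 × 10/16 = 673.75 px.
Left offset = (2104 − 673.75)/2 = 715.12 px; top offset = 0.
Upper-left is one-third across and one-third down within the crop:
x = 715.12 + 1 × 673.75/3 ≈ 940; y = 0.00 + 1 × 1078.00/3 ≈ 359.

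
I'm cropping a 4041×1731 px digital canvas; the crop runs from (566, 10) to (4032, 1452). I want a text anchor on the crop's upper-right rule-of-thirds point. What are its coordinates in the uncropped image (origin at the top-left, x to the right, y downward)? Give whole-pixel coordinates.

Crop width = 4032 − 566 = 3466 px; one third is 1155.33 px.
Crop height = 1452 − 10 = 1442 px; one third is 480.67 px.
The upper-right point is two-thirds across and one-third down within the crop:
x = 566 + 2 × 1155.33 ≈ 2877; y = 10 + 1 × 480.67 ≈ 491.

(2877, 491)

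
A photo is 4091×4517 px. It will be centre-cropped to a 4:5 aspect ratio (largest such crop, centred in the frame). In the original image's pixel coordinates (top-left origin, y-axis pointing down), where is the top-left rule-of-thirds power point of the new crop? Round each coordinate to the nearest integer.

4091/4517 > 4/5, so the 4:5 crop keeps the full height 4517 and trims width to 4517 × 4/5 = 3613.60 px.
Left offset = (4091 − 3613.60)/2 = 238.70 px; top offset = 0.
Top-left is one-third across and one-third down within the crop:
x = 238.70 + 1 × 3613.60/3 ≈ 1443; y = 0.00 + 1 × 4517.00/3 ≈ 1506.

x = 1443 px, y = 1506 px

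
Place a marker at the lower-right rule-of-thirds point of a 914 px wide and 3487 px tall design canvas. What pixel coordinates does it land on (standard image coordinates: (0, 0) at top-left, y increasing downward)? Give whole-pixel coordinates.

The lower-right point sits two-thirds of the way across and two-thirds of the way down.
x = 2 × 914/3 ≈ 609; y = 2 × 3487/3 ≈ 2325.

(609, 2325)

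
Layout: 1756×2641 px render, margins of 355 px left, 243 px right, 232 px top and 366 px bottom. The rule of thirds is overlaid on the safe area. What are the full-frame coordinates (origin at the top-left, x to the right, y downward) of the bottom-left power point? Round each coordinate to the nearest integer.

x = 741 px, y = 1594 px

Content width = 1756 − 355 − 243 = 1158 px; content height = 2641 − 232 − 366 = 2043 px.
Bottom-left is one-third across and two-thirds down within the safe area.
x = 355 + 1 × 1158/3 = 355 + 386.00 ≈ 741
y = 232 + 2 × 2043/3 = 232 + 1362.00 ≈ 1594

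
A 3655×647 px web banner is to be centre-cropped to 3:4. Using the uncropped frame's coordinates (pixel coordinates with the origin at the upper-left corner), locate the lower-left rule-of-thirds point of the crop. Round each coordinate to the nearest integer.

x = 1747 px, y = 431 px

3655/647 > 3/4, so the 3:4 crop keeps the full height 647 and trims width to 647 × 3/4 = 485.25 px.
Left offset = (3655 − 485.25)/2 = 1584.88 px; top offset = 0.
Lower-left is one-third across and two-thirds down within the crop:
x = 1584.88 + 1 × 485.25/3 ≈ 1747; y = 0.00 + 2 × 647.00/3 ≈ 431.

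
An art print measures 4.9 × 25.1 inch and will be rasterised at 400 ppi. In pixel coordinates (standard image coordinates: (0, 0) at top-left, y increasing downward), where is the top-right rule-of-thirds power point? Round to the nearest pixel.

(1307, 3347)

In pixels the canvas is 4.9 × 400 = 1960 wide and 25.1 × 400 = 10040 tall.
The top-right point is two-thirds across and one-third down:
x = 2 × 1960/3 ≈ 1307; y = 1 × 10040/3 ≈ 3347.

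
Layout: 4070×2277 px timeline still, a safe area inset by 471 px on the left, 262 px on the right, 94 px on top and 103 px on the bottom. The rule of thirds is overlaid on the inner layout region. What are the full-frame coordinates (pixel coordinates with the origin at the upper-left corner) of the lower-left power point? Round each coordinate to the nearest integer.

Content width = 4070 − 471 − 262 = 3337 px; content height = 2277 − 94 − 103 = 2080 px.
Lower-left is one-third across and two-thirds down within the inner layout region.
x = 471 + 1 × 3337/3 = 471 + 1112.33 ≈ 1583
y = 94 + 2 × 2080/3 = 94 + 1386.67 ≈ 1481

x = 1583 px, y = 1481 px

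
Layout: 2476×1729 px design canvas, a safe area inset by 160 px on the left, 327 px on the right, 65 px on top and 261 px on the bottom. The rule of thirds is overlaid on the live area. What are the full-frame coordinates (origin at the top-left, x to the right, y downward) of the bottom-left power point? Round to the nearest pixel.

Content width = 2476 − 160 − 327 = 1989 px; content height = 1729 − 65 − 261 = 1403 px.
Bottom-left is one-third across and two-thirds down within the live area.
x = 160 + 1 × 1989/3 = 160 + 663.00 ≈ 823
y = 65 + 2 × 1403/3 = 65 + 935.33 ≈ 1000

x = 823 px, y = 1000 px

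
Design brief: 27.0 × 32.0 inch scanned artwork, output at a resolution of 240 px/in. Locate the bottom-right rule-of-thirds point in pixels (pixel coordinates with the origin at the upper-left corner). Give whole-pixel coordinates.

In pixels the canvas is 27.0 × 240 = 6480 wide and 32.0 × 240 = 7680 tall.
The bottom-right point is two-thirds across and two-thirds down:
x = 2 × 6480/3 ≈ 4320; y = 2 × 7680/3 ≈ 5120.

x = 4320 px, y = 5120 px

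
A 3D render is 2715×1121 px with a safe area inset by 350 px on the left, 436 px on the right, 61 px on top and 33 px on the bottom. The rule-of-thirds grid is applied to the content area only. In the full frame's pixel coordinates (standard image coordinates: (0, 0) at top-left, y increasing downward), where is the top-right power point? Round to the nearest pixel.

x = 1636 px, y = 403 px

Content width = 2715 − 350 − 436 = 1929 px; content height = 1121 − 61 − 33 = 1027 px.
Top-right is two-thirds across and one-third down within the content area.
x = 350 + 2 × 1929/3 = 350 + 1286.00 ≈ 1636
y = 61 + 1 × 1027/3 = 61 + 342.33 ≈ 403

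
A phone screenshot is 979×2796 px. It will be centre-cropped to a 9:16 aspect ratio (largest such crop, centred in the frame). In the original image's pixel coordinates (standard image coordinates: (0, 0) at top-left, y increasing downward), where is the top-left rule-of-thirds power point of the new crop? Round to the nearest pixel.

979/2796 < 9/16, so the 9:16 crop keeps the full width 979 and trims height to 979 × 16/9 = 1740.44 px.
Top offset = (2796 − 1740.44)/2 = 527.78 px; left offset = 0.
Top-left is one-third across and one-third down within the crop:
x = 0.00 + 1 × 979.00/3 ≈ 326; y = 527.78 + 1 × 1740.44/3 ≈ 1108.

x = 326 px, y = 1108 px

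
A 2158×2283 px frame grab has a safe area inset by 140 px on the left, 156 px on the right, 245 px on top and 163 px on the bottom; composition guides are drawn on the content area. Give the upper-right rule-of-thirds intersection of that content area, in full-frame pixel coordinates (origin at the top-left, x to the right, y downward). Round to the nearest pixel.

Content width = 2158 − 140 − 156 = 1862 px; content height = 2283 − 245 − 163 = 1875 px.
Upper-right is two-thirds across and one-third down within the content area.
x = 140 + 2 × 1862/3 = 140 + 1241.33 ≈ 1381
y = 245 + 1 × 1875/3 = 245 + 625.00 ≈ 870

(1381, 870)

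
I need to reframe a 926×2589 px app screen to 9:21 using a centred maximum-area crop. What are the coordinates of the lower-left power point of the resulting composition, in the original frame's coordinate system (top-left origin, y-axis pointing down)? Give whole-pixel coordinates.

(309, 1655)

926/2589 < 9/21, so the 9:21 crop keeps the full width 926 and trims height to 926 × 21/9 = 2160.67 px.
Top offset = (2589 − 2160.67)/2 = 214.17 px; left offset = 0.
Lower-left is one-third across and two-thirds down within the crop:
x = 0.00 + 1 × 926.00/3 ≈ 309; y = 214.17 + 2 × 2160.67/3 ≈ 1655.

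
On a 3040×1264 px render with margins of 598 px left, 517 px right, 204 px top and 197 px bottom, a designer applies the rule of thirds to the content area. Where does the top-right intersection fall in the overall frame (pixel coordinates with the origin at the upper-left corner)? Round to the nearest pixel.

Content width = 3040 − 598 − 517 = 1925 px; content height = 1264 − 204 − 197 = 863 px.
Top-right is two-thirds across and one-third down within the content area.
x = 598 + 2 × 1925/3 = 598 + 1283.33 ≈ 1881
y = 204 + 1 × 863/3 = 204 + 287.67 ≈ 492

x = 1881 px, y = 492 px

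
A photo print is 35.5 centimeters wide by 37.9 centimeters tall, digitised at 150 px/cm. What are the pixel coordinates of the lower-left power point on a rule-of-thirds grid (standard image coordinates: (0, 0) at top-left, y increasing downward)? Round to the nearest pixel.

In pixels the canvas is 35.5 × 150 = 5325 wide and 37.9 × 150 = 5685 tall.
The lower-left point is one-third across and two-thirds down:
x = 1 × 5325/3 ≈ 1775; y = 2 × 5685/3 ≈ 3790.

(1775, 3790)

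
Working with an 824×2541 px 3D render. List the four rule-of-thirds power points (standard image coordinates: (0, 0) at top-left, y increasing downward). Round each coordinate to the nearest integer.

One third of 824 is 274.67; one third of 2541 is 847.
Vertical third lines at x = 275 and x = 549; horizontal third lines at y = 847 and y = 1694.

(275, 847), (549, 847), (275, 1694), (549, 1694)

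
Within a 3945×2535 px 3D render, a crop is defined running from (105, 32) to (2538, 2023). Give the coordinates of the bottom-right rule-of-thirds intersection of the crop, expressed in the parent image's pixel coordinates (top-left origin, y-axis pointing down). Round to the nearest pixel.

Crop width = 2538 − 105 = 2433 px; one third is 811.00 px.
Crop height = 2023 − 32 = 1991 px; one third is 663.67 px.
The bottom-right point is two-thirds across and two-thirds down within the crop:
x = 105 + 2 × 811.00 ≈ 1727; y = 32 + 2 × 663.67 ≈ 1359.

x = 1727 px, y = 1359 px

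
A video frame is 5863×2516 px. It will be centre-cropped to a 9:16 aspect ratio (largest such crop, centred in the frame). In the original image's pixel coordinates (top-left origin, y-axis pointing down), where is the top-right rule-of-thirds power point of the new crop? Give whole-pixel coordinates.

(3167, 839)

5863/2516 > 9/16, so the 9:16 crop keeps the full height 2516 and trims width to 2516 × 9/16 = 1415.25 px.
Left offset = (5863 − 1415.25)/2 = 2223.88 px; top offset = 0.
Top-right is two-thirds across and one-third down within the crop:
x = 2223.88 + 2 × 1415.25/3 ≈ 3167; y = 0.00 + 1 × 2516.00/3 ≈ 839.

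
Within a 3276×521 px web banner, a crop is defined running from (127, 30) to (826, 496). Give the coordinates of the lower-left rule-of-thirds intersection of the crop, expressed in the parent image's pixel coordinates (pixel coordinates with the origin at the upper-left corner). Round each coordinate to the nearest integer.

Crop width = 826 − 127 = 699 px; one third is 233.00 px.
Crop height = 496 − 30 = 466 px; one third is 155.33 px.
The lower-left point is one-third across and two-thirds down within the crop:
x = 127 + 1 × 233.00 ≈ 360; y = 30 + 2 × 155.33 ≈ 341.

x = 360 px, y = 341 px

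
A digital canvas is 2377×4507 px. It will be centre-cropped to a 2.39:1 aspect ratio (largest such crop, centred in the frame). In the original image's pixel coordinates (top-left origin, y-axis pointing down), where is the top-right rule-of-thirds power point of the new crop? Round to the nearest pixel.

x = 1585 px, y = 2088 px

2377/4507 < 2.39/1, so the 2.39:1 crop keeps the full width 2377 and trims height to 2377 × 1/2.39 = 994.56 px.
Top offset = (4507 − 994.56)/2 = 1756.22 px; left offset = 0.
Top-right is two-thirds across and one-third down within the crop:
x = 0.00 + 2 × 2377.00/3 ≈ 1585; y = 1756.22 + 1 × 994.56/3 ≈ 2088.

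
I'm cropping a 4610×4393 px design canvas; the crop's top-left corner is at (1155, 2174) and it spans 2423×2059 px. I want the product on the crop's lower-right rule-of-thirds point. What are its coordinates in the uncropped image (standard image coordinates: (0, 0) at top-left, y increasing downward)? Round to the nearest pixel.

(2770, 3547)

One third of the crop width 2423 is 807.67 px.
One third of the crop height 2059 is 686.33 px.
The lower-right point is two-thirds across and two-thirds down within the crop:
x = 1155 + 2 × 807.67 ≈ 2770; y = 2174 + 2 × 686.33 ≈ 3547.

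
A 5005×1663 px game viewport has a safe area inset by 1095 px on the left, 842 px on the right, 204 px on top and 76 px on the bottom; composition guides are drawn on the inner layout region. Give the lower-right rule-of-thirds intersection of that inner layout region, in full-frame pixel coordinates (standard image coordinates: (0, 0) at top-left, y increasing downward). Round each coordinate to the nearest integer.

Content width = 5005 − 1095 − 842 = 3068 px; content height = 1663 − 204 − 76 = 1383 px.
Lower-right is two-thirds across and two-thirds down within the inner layout region.
x = 1095 + 2 × 3068/3 = 1095 + 2045.33 ≈ 3140
y = 204 + 2 × 1383/3 = 204 + 922.00 ≈ 1126

(3140, 1126)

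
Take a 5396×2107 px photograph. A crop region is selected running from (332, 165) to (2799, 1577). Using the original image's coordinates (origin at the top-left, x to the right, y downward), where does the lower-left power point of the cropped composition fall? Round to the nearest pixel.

Crop width = 2799 − 332 = 2467 px; one third is 822.33 px.
Crop height = 1577 − 165 = 1412 px; one third is 470.67 px.
The lower-left point is one-third across and two-thirds down within the crop:
x = 332 + 1 × 822.33 ≈ 1154; y = 165 + 2 × 470.67 ≈ 1106.

x = 1154 px, y = 1106 px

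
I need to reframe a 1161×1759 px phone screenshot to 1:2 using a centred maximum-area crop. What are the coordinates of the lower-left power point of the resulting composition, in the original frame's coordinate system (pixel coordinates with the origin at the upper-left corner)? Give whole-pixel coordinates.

1161/1759 > 1/2, so the 1:2 crop keeps the full height 1759 and trims width to 1759 × 1/2 = 879.50 px.
Left offset = (1161 − 879.50)/2 = 140.75 px; top offset = 0.
Lower-left is one-third across and two-thirds down within the crop:
x = 140.75 + 1 × 879.50/3 ≈ 434; y = 0.00 + 2 × 1759.00/3 ≈ 1173.

x = 434 px, y = 1173 px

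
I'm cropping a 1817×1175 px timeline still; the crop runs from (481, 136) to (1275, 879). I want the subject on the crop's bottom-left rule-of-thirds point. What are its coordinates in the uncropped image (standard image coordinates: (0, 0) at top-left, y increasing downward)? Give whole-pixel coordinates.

(746, 631)

Crop width = 1275 − 481 = 794 px; one third is 264.67 px.
Crop height = 879 − 136 = 743 px; one third is 247.67 px.
The bottom-left point is one-third across and two-thirds down within the crop:
x = 481 + 1 × 264.67 ≈ 746; y = 136 + 2 × 247.67 ≈ 631.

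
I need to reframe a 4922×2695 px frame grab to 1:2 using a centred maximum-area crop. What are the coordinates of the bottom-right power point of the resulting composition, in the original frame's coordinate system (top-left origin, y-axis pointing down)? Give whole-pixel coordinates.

x = 2686 px, y = 1797 px

4922/2695 > 1/2, so the 1:2 crop keeps the full height 2695 and trims width to 2695 × 1/2 = 1347.50 px.
Left offset = (4922 − 1347.50)/2 = 1787.25 px; top offset = 0.
Bottom-right is two-thirds across and two-thirds down within the crop:
x = 1787.25 + 2 × 1347.50/3 ≈ 2686; y = 0.00 + 2 × 2695.00/3 ≈ 1797.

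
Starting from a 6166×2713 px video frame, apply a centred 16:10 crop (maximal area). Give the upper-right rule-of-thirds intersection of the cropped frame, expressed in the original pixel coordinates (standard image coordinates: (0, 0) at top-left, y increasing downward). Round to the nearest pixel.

6166/2713 > 16/10, so the 16:10 crop keeps the full height 2713 and trims width to 2713 × 16/10 = 4340.80 px.
Left offset = (6166 − 4340.80)/2 = 912.60 px; top offset = 0.
Upper-right is two-thirds across and one-third down within the crop:
x = 912.60 + 2 × 4340.80/3 ≈ 3806; y = 0.00 + 1 × 2713.00/3 ≈ 904.

(3806, 904)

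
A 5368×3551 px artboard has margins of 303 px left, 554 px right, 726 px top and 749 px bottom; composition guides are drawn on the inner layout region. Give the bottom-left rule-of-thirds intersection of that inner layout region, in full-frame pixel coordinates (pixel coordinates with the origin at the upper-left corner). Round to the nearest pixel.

Content width = 5368 − 303 − 554 = 4511 px; content height = 3551 − 726 − 749 = 2076 px.
Bottom-left is one-third across and two-thirds down within the inner layout region.
x = 303 + 1 × 4511/3 = 303 + 1503.67 ≈ 1807
y = 726 + 2 × 2076/3 = 726 + 1384.00 ≈ 2110

x = 1807 px, y = 2110 px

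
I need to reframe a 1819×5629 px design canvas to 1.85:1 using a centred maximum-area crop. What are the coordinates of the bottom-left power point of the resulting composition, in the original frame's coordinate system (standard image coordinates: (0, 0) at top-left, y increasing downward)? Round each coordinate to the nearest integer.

1819/5629 < 1.85/1, so the 1.85:1 crop keeps the full width 1819 and trims height to 1819 × 1/1.85 = 983.24 px.
Top offset = (5629 − 983.24)/2 = 2322.88 px; left offset = 0.
Bottom-left is one-third across and two-thirds down within the crop:
x = 0.00 + 1 × 1819.00/3 ≈ 606; y = 2322.88 + 2 × 983.24/3 ≈ 2978.

x = 606 px, y = 2978 px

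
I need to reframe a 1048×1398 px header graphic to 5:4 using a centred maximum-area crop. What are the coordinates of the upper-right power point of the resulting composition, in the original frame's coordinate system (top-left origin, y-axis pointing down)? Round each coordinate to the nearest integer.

1048/1398 < 5/4, so the 5:4 crop keeps the full width 1048 and trims height to 1048 × 4/5 = 838.40 px.
Top offset = (1398 − 838.40)/2 = 279.80 px; left offset = 0.
Upper-right is two-thirds across and one-third down within the crop:
x = 0.00 + 2 × 1048.00/3 ≈ 699; y = 279.80 + 1 × 838.40/3 ≈ 559.

x = 699 px, y = 559 px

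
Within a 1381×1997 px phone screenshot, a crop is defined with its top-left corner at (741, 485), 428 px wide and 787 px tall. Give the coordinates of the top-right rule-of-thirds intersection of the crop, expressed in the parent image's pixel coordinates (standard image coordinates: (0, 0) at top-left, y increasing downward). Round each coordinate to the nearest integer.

One third of the crop width 428 is 142.67 px.
One third of the crop height 787 is 262.33 px.
The top-right point is two-thirds across and one-third down within the crop:
x = 741 + 2 × 142.67 ≈ 1026; y = 485 + 1 × 262.33 ≈ 747.

(1026, 747)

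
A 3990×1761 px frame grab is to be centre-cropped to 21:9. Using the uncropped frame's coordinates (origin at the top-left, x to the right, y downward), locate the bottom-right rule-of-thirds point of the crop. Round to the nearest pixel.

3990/1761 < 21/9, so the 21:9 crop keeps the full width 3990 and trims height to 3990 × 9/21 = 1710.00 px.
Top offset = (1761 − 1710.00)/2 = 25.50 px; left offset = 0.
Bottom-right is two-thirds across and two-thirds down within the crop:
x = 0.00 + 2 × 3990.00/3 ≈ 2660; y = 25.50 + 2 × 1710.00/3 ≈ 1166.

x = 2660 px, y = 1166 px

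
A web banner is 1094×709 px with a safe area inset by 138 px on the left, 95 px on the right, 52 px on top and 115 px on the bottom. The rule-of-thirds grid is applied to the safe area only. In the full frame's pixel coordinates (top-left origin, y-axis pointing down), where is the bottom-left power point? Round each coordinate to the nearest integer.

x = 425 px, y = 413 px

Content width = 1094 − 138 − 95 = 861 px; content height = 709 − 52 − 115 = 542 px.
Bottom-left is one-third across and two-thirds down within the safe area.
x = 138 + 1 × 861/3 = 138 + 287.00 ≈ 425
y = 52 + 2 × 542/3 = 52 + 361.33 ≈ 413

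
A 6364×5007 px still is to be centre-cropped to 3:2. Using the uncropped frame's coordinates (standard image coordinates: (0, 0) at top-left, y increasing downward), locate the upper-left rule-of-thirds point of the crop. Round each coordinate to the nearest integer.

6364/5007 < 3/2, so the 3:2 crop keeps the full width 6364 and trims height to 6364 × 2/3 = 4242.67 px.
Top offset = (5007 − 4242.67)/2 = 382.17 px; left offset = 0.
Upper-left is one-third across and one-third down within the crop:
x = 0.00 + 1 × 6364.00/3 ≈ 2121; y = 382.17 + 1 × 4242.67/3 ≈ 1796.

(2121, 1796)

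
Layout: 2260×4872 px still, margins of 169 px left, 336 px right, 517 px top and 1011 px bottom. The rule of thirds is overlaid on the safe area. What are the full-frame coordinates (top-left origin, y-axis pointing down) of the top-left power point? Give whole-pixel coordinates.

(754, 1632)

Content width = 2260 − 169 − 336 = 1755 px; content height = 4872 − 517 − 1011 = 3344 px.
Top-left is one-third across and one-third down within the safe area.
x = 169 + 1 × 1755/3 = 169 + 585.00 ≈ 754
y = 517 + 1 × 3344/3 = 517 + 1114.67 ≈ 1632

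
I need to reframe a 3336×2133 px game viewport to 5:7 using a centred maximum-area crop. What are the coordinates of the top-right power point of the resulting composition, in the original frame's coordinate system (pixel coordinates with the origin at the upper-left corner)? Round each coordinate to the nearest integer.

3336/2133 > 5/7, so the 5:7 crop keeps the full height 2133 and trims width to 2133 × 5/7 = 1523.57 px.
Left offset = (3336 − 1523.57)/2 = 906.21 px; top offset = 0.
Top-right is two-thirds across and one-third down within the crop:
x = 906.21 + 2 × 1523.57/3 ≈ 1922; y = 0.00 + 1 × 2133.00/3 ≈ 711.

x = 1922 px, y = 711 px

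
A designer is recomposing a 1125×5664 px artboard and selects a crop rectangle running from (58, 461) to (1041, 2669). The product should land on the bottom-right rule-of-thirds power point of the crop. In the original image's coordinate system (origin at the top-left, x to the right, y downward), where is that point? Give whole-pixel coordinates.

x = 713 px, y = 1933 px

Crop width = 1041 − 58 = 983 px; one third is 327.67 px.
Crop height = 2669 − 461 = 2208 px; one third is 736.00 px.
The bottom-right point is two-thirds across and two-thirds down within the crop:
x = 58 + 2 × 327.67 ≈ 713; y = 461 + 2 × 736.00 ≈ 1933.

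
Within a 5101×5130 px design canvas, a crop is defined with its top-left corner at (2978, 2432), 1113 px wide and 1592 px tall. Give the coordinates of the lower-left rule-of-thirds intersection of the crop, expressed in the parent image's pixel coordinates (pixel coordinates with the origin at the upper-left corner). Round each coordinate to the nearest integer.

x = 3349 px, y = 3493 px

One third of the crop width 1113 is 371.00 px.
One third of the crop height 1592 is 530.67 px.
The lower-left point is one-third across and two-thirds down within the crop:
x = 2978 + 1 × 371.00 ≈ 3349; y = 2432 + 2 × 530.67 ≈ 3493.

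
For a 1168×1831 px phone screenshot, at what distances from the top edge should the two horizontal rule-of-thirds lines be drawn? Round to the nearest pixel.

1831 / 3 = 610.33, so the horizontal lines sit at one and two thirds of 1831.

y = 610 px and y = 1221 px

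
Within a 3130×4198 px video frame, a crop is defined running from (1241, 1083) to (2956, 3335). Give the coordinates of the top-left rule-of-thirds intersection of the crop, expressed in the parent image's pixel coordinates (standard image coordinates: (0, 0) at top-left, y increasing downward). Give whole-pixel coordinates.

Crop width = 2956 − 1241 = 1715 px; one third is 571.67 px.
Crop height = 3335 − 1083 = 2252 px; one third is 750.67 px.
The top-left point is one-third across and one-third down within the crop:
x = 1241 + 1 × 571.67 ≈ 1813; y = 1083 + 1 × 750.67 ≈ 1834.

(1813, 1834)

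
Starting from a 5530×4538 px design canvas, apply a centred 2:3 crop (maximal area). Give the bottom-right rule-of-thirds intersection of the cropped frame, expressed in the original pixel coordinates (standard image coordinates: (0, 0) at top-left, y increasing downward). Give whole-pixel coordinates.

5530/4538 > 2/3, so the 2:3 crop keeps the full height 4538 and trims width to 4538 × 2/3 = 3025.33 px.
Left offset = (5530 − 3025.33)/2 = 1252.33 px; top offset = 0.
Bottom-right is two-thirds across and two-thirds down within the crop:
x = 1252.33 + 2 × 3025.33/3 ≈ 3269; y = 0.00 + 2 × 4538.00/3 ≈ 3025.

(3269, 3025)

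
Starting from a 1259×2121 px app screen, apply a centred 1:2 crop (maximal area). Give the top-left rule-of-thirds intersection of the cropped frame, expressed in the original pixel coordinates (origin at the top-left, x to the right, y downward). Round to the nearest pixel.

x = 453 px, y = 707 px

1259/2121 > 1/2, so the 1:2 crop keeps the full height 2121 and trims width to 2121 × 1/2 = 1060.50 px.
Left offset = (1259 − 1060.50)/2 = 99.25 px; top offset = 0.
Top-left is one-third across and one-third down within the crop:
x = 99.25 + 1 × 1060.50/3 ≈ 453; y = 0.00 + 1 × 2121.00/3 ≈ 707.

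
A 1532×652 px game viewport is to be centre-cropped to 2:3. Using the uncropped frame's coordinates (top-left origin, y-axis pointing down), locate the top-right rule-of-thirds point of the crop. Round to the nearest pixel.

1532/652 > 2/3, so the 2:3 crop keeps the full height 652 and trims width to 652 × 2/3 = 434.67 px.
Left offset = (1532 − 434.67)/2 = 548.67 px; top offset = 0.
Top-right is two-thirds across and one-third down within the crop:
x = 548.67 + 2 × 434.67/3 ≈ 838; y = 0.00 + 1 × 652.00/3 ≈ 217.

x = 838 px, y = 217 px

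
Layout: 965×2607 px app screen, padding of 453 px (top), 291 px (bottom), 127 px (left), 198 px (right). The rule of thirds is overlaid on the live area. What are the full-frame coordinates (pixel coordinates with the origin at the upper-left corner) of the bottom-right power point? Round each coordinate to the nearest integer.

Content width = 965 − 127 − 198 = 640 px; content height = 2607 − 453 − 291 = 1863 px.
Bottom-right is two-thirds across and two-thirds down within the live area.
x = 127 + 2 × 640/3 = 127 + 426.67 ≈ 554
y = 453 + 2 × 1863/3 = 453 + 1242.00 ≈ 1695

x = 554 px, y = 1695 px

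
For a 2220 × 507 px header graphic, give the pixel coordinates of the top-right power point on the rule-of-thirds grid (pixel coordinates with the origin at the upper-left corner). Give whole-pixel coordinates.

The top-right point sits two-thirds of the way across and one-third of the way down.
x = 2 × 2220/3 ≈ 1480; y = 1 × 507/3 ≈ 169.

(1480, 169)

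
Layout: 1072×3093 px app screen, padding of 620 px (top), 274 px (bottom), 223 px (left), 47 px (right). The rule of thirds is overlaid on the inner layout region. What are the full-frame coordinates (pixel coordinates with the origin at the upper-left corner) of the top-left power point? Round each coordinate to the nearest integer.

(490, 1353)

Content width = 1072 − 223 − 47 = 802 px; content height = 3093 − 620 − 274 = 2199 px.
Top-left is one-third across and one-third down within the inner layout region.
x = 223 + 1 × 802/3 = 223 + 267.33 ≈ 490
y = 620 + 1 × 2199/3 = 620 + 733.00 ≈ 1353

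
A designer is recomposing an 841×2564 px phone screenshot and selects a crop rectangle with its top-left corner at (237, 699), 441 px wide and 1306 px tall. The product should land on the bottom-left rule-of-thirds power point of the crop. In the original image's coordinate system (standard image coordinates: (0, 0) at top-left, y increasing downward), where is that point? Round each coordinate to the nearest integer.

(384, 1570)

One third of the crop width 441 is 147.00 px.
One third of the crop height 1306 is 435.33 px.
The bottom-left point is one-third across and two-thirds down within the crop:
x = 237 + 1 × 147.00 ≈ 384; y = 699 + 2 × 435.33 ≈ 1570.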